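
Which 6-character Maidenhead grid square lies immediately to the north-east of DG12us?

Longitude subsquare u = 20; +1 → 21 = v.
Latitude subsquare s = 18; +1 → 19 = t.

DG12vt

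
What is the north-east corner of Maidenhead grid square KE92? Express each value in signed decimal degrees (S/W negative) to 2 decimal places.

-47.00, 40.00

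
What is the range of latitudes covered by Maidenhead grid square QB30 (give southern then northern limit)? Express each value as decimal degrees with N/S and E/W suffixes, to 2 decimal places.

Field Q=16, B=1: +16·20° lon, +1·10° lat → SW at lon 140°, lat -80°.
Square 3, 0: +3·2° lon, +0·1° lat → SW at lon 146°, lat -80°.
Cell spans 2° lon × 1° lat.
south 80.00° S, north 79.00° S.

80.00° S, 79.00° S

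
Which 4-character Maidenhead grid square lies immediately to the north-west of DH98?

DH89

Longitude square 9; −1 → 8.
Latitude square 8; +1 → 9.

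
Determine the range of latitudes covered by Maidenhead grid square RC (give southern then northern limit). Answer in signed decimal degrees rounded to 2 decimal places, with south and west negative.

Field R=17, C=2: +17·20° lon, +2·10° lat → SW at lon 160°, lat -70°.
Cell spans 20° lon × 10° lat.
south -70.00, north -60.00.

-70.00, -60.00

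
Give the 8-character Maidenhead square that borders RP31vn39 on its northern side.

RP31vo30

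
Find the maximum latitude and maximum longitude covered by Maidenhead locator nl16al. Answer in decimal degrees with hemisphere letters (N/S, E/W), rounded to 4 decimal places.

26.5000° N, 82.0833° E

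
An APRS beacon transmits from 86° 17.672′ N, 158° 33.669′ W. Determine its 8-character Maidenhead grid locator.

Offset from 180°W / 90°S: lon 21.43885°, lat 176.29453°.
Field: lon ⌊21.43885/20⌋ = 1 → B; lat ⌊176.29453/10⌋ = 17 → R.
Square: lon ⌊1.43885/2⌋ = 0; lat ⌊6.29453/1⌋ = 6.
Subsquare: lon ⌊1.43885/0.0833333⌋ = 17 → r; lat ⌊0.29453/0.0416667⌋ = 7 → h.
Extended square: lon ⌊0.02218/0.00833333⌋ = 2; lat ⌊0.00287/0.00416667⌋ = 0.

BR06rh20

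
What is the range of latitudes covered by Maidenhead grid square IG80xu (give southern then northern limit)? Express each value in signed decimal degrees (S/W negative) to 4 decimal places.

-29.1667, -29.1250

Field I=8, G=6: +8·20° lon, +6·10° lat → SW at lon -20°, lat -30°.
Square 8, 0: +8·2° lon, +0·1° lat → SW at lon -4°, lat -30°.
Subsquare x=23, u=20: +23·0.0833333° lon, +20·0.0416667° lat → SW at lon -2.08333°, lat -29.1667°.
Cell spans 0.0833333° lon × 0.0416667° lat.
south -29.1667, north -29.1250.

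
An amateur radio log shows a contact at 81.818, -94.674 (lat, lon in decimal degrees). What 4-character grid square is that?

ER21

Offset from 180°W / 90°S: lon 85.33°, lat 171.82°.
Field (20°×10°, letters A–R): 85.33/20 → 4 → E, 171.82/10 → 17 → R; chars ER.
Square (2°×1°, digits 0–9): 5.33/2 → 2, 1.82/1 → 1; chars 21.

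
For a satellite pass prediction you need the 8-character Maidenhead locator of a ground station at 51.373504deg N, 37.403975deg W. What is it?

HO11hi19

Shift to the Maidenhead origin (180°W, 90°S): lon 142.59602, lat 141.37350.
Field (20°×10°, letters A–R): lon ⌊142.59602/20⌋ = 7 → H; lat ⌊141.37350/10⌋ = 14 → O.
Square (2°×1°, digits 0–9): lon ⌊2.59602/2⌋ = 1; lat ⌊1.37350/1⌋ = 1.
Subsquare (5′×2.5′, letters a–x): lon ⌊0.59602/0.0833333⌋ = 7 → h; lat ⌊0.37350/0.0416667⌋ = 8 → i.
Extended square (30″×15″, digits 0–9): lon ⌊0.01269/0.00833333⌋ = 1; lat ⌊0.04017/0.00416667⌋ = 9.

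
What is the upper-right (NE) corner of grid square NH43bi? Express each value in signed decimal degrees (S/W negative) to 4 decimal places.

Field N=13, H=7: +13·20° lon, +7·10° lat → SW at lon 80°, lat -20°.
Square 4, 3: +4·2° lon, +3·1° lat → SW at lon 88°, lat -17°.
Subsquare b=1, i=8: +1·0.0833333° lon, +8·0.0416667° lat → SW at lon 88.0833°, lat -16.6667°.
Cell spans 0.0833333° lon × 0.0416667° lat. NE corner is SW corner plus one full cell.
latitude -16.6250, longitude 88.1667.

-16.6250, 88.1667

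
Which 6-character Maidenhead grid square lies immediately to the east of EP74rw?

EP74sw

Longitude subsquare r = 17; +1 → 18 = s.
The latitude characters are unchanged.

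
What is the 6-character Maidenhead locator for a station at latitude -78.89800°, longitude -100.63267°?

DB91qc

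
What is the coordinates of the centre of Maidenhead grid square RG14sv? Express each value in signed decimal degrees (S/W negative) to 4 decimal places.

Field R=17, G=6: +17·20° lon, +6·10° lat → SW at lon 160°, lat -30°.
Square 1, 4: +1·2° lon, +4·1° lat → SW at lon 162°, lat -26°.
Subsquare s=18, v=21: +18·0.0833333° lon, +21·0.0416667° lat → SW at lon 163.5°, lat -25.125°.
Cell spans 0.0833333° lon × 0.0416667° lat. Centre is SW corner plus half of each.
latitude -25.1042, longitude 163.5417.

-25.1042, 163.5417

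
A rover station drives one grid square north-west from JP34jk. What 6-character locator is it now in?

JP34il

Longitude subsquare j = 9; −1 → 8 = i.
Latitude subsquare k = 10; +1 → 11 = l.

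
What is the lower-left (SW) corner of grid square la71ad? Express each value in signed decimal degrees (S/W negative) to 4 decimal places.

-88.8750, 54.0000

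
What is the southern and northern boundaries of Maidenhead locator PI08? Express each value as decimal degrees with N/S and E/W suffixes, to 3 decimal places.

Field P=15, I=8: +15·20° lon, +8·10° lat → SW at lon 120°, lat -10°.
Square 0, 8: +0·2° lon, +8·1° lat → SW at lon 120°, lat -2°.
Cell spans 2° lon × 1° lat.
south 2.000° S, north 1.000° S.

2.000° S, 1.000° S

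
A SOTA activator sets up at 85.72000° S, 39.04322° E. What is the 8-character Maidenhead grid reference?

KA94mg57

Add 180° to longitude and 90° to latitude: 219.04322, 4.28000.
Field: 219.04322/20 → 10 → K, 4.28000/10 → 0 → A; chars KA.
Square: 19.04322/2 → 9, 4.28000/1 → 4; chars 94.
Subsquare: 1.04322/0.0833333 → 12 → m, 0.28000/0.0416667 → 6 → g; chars mg.
Extended square: 0.04322/0.00833333 → 5, 0.03000/0.00416667 → 7; chars 57.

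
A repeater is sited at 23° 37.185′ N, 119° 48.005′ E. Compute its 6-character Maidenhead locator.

OL93vo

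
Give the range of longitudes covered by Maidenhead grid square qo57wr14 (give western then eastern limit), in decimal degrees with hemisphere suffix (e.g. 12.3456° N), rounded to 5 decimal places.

151.84167° E, 151.85000° E

Field Q=16, O=14: +16·20° lon, +14·10° lat → SW at lon 140°, lat 50°.
Square 5, 7: +5·2° lon, +7·1° lat → SW at lon 150°, lat 57°.
Subsquare w=22, r=17: +22·0.0833333° lon, +17·0.0416667° lat → SW at lon 151.833°, lat 57.7083°.
Extended square 1, 4: +1·0.00833333° lon, +4·0.00416667° lat → SW at lon 151.842°, lat 57.725°.
Cell spans 0.00833333° lon × 0.00416667° lat.
west 151.84167° E, east 151.85000° E.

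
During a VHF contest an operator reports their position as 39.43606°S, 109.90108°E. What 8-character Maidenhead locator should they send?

OF40wn85

Shift to the Maidenhead origin (180°W, 90°S): lon 289.90108, lat 50.56394.
Field (20°×10°, letters A–R): lon ⌊289.90108/20⌋ = 14 → O; lat ⌊50.56394/10⌋ = 5 → F.
Square (2°×1°, digits 0–9): lon ⌊9.90108/2⌋ = 4; lat ⌊0.56394/1⌋ = 0.
Subsquare (5′×2.5′, letters a–x): lon ⌊1.90108/0.0833333⌋ = 22 → w; lat ⌊0.56394/0.0416667⌋ = 13 → n.
Extended square (30″×15″, digits 0–9): lon ⌊0.06775/0.00833333⌋ = 8; lat ⌊0.02227/0.00416667⌋ = 5.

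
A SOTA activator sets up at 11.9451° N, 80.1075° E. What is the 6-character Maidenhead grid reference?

Shift to the Maidenhead origin (180°W, 90°S): lon 260.1075, lat 101.9451.
Field (20°×10°, letters A–R): lon ⌊260.1075/20⌋ = 13 → N; lat ⌊101.9451/10⌋ = 10 → K.
Square (2°×1°, digits 0–9): lon ⌊0.1075/2⌋ = 0; lat ⌊1.9451/1⌋ = 1.
Subsquare (5′×2.5′, letters a–x): lon ⌊0.1075/0.0833333⌋ = 1 → b; lat ⌊0.9451/0.0416667⌋ = 22 → w.

NK01bw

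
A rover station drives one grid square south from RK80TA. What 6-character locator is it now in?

RJ89tx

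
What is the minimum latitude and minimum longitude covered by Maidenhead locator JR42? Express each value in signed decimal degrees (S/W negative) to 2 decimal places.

82.00, 8.00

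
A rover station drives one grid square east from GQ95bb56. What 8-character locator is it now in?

GQ95bb66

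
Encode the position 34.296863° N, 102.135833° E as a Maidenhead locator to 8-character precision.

OM14bh61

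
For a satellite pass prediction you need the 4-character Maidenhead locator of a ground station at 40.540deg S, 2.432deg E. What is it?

JE19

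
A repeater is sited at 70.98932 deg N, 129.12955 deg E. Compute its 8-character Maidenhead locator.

PQ40nx57

Offset from 180°W / 90°S: lon 309.12955°, lat 160.98932°.
Field (20°×10°, letters A–R): 309.12955/20 → 15 → P, 160.98932/10 → 16 → Q; chars PQ.
Square (2°×1°, digits 0–9): 9.12955/2 → 4, 0.98932/1 → 0; chars 40.
Subsquare (5′×2.5′, letters a–x): 1.12955/0.0833333 → 13 → n, 0.98932/0.0416667 → 23 → x; chars nx.
Extended square (30″×15″, digits 0–9): 0.04622/0.00833333 → 5, 0.03099/0.00416667 → 7; chars 57.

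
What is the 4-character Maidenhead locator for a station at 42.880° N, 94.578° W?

EN22

Offset from 180°W / 90°S: lon 85.42°, lat 132.88°.
Field: lon ⌊85.42/20⌋ = 4 → E; lat ⌊132.88/10⌋ = 13 → N.
Square: lon ⌊5.42/2⌋ = 2; lat ⌊2.88/1⌋ = 2.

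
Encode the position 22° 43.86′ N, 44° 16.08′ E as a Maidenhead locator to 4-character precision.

Offset from 180°W / 90°S: lon 224.27°, lat 112.73°.
Field: lon ⌊224.27/20⌋ = 11 → L; lat ⌊112.73/10⌋ = 11 → L.
Square: lon ⌊4.27/2⌋ = 2; lat ⌊2.73/1⌋ = 2.

LL22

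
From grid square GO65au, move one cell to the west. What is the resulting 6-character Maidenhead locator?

Longitude subsquare a = 0; −1 → -1, wraps to 23 = x, carry into square.
Longitude square 6; −1 → 5.
The latitude characters are unchanged.

GO55xu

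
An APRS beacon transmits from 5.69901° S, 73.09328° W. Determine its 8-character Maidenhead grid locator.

FI34kh82

Offset from 180°W / 90°S: lon 106.90672°, lat 84.30099°.
Field (20°×10°, letters A–R): 106.90672/20 → 5 → F, 84.30099/10 → 8 → I; chars FI.
Square (2°×1°, digits 0–9): 6.90672/2 → 3, 4.30099/1 → 4; chars 34.
Subsquare (5′×2.5′, letters a–x): 0.90672/0.0833333 → 10 → k, 0.30099/0.0416667 → 7 → h; chars kh.
Extended square (30″×15″, digits 0–9): 0.07339/0.00833333 → 8, 0.00932/0.00416667 → 2; chars 82.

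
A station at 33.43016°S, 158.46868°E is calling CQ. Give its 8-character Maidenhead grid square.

Add 180° to longitude and 90° to latitude: 338.46868, 56.56984.
Field: 338.46868/20 → 16 → Q, 56.56984/10 → 5 → F; chars QF.
Square: 18.46868/2 → 9, 6.56984/1 → 6; chars 96.
Subsquare: 0.46868/0.0833333 → 5 → f, 0.56984/0.0416667 → 13 → n; chars fn.
Extended square: 0.05201/0.00833333 → 6, 0.02817/0.00416667 → 6; chars 66.

QF96fn66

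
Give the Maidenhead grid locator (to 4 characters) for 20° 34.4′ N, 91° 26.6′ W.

Add 180° to longitude and 90° to latitude: 88.56, 110.57.
Field: lon ⌊88.56/20⌋ = 4 → E; lat ⌊110.57/10⌋ = 11 → L.
Square: lon ⌊8.56/2⌋ = 4; lat ⌊0.57/1⌋ = 0.

EL40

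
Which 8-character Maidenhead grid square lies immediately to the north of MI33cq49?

Latitude extended square 9; +1 → 10, wraps to 0, carry into subsquare.
Latitude subsquare q = 16; +1 → 17 = r.
The longitude characters are unchanged.

MI33cr40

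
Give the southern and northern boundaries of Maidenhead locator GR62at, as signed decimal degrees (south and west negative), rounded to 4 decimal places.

82.7917, 82.8333

Field G=6, R=17: +6·20° lon, +17·10° lat → SW at lon -60°, lat 80°.
Square 6, 2: +6·2° lon, +2·1° lat → SW at lon -48°, lat 82°.
Subsquare a=0, t=19: +0·0.0833333° lon, +19·0.0416667° lat → SW at lon -48°, lat 82.7917°.
Cell spans 0.0833333° lon × 0.0416667° lat.
south 82.7917, north 82.8333.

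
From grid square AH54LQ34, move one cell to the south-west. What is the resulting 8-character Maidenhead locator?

AH54lq23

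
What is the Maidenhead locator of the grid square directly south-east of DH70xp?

Longitude subsquare x = 23; +1 → 24, wraps to 0 = a, carry into square.
Longitude square 7; +1 → 8.
Latitude subsquare p = 15; −1 → 14 = o.

DH80ao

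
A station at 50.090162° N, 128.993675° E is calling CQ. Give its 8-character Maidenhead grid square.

Add 180° to longitude and 90° to latitude: 308.99367, 140.09016.
Field: lon ⌊308.99367/20⌋ = 15 → P; lat ⌊140.09016/10⌋ = 14 → O.
Square: lon ⌊8.99367/2⌋ = 4; lat ⌊0.09016/1⌋ = 0.
Subsquare: lon ⌊0.99367/0.0833333⌋ = 11 → l; lat ⌊0.09016/0.0416667⌋ = 2 → c.
Extended square: lon ⌊0.07701/0.00833333⌋ = 9; lat ⌊0.00683/0.00416667⌋ = 1.

PO40lc91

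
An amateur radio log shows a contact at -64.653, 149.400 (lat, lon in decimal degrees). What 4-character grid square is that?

Add 180° to longitude and 90° to latitude: 329.40, 25.35.
Field: 329.40/20 → 16 → Q, 25.35/10 → 2 → C; chars QC.
Square: 9.40/2 → 4, 5.35/1 → 5; chars 45.

QC45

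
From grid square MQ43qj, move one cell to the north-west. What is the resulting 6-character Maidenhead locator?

MQ43pk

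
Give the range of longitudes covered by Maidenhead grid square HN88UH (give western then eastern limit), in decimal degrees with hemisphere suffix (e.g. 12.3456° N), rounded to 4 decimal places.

Field H=7, N=13: +7·20° lon, +13·10° lat → SW at lon -40°, lat 40°.
Square 8, 8: +8·2° lon, +8·1° lat → SW at lon -24°, lat 48°.
Subsquare u=20, h=7: +20·0.0833333° lon, +7·0.0416667° lat → SW at lon -22.3333°, lat 48.2917°.
Cell spans 0.0833333° lon × 0.0416667° lat.
west 22.3333° W, east 22.2500° W.

22.3333° W, 22.2500° W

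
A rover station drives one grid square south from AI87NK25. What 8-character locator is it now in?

Latitude extended square 5; −1 → 4.
The longitude characters are unchanged.

AI87nk24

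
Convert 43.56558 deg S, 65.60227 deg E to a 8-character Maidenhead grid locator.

ME26tk24

Shift to the Maidenhead origin (180°W, 90°S): lon 245.60227, lat 46.43442.
Field: 245.60227/20 → 12 → M, 46.43442/10 → 4 → E; chars ME.
Square: 5.60227/2 → 2, 6.43442/1 → 6; chars 26.
Subsquare: 1.60227/0.0833333 → 19 → t, 0.43442/0.0416667 → 10 → k; chars tk.
Extended square: 0.01894/0.00833333 → 2, 0.01775/0.00416667 → 4; chars 24.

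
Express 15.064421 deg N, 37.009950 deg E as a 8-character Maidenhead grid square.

Add 180° to longitude and 90° to latitude: 217.00995, 105.06442.
Field: 217.00995/20 → 10 → K, 105.06442/10 → 10 → K; chars KK.
Square: 17.00995/2 → 8, 5.06442/1 → 5; chars 85.
Subsquare: 1.00995/0.0833333 → 12 → m, 0.06442/0.0416667 → 1 → b; chars mb.
Extended square: 0.00995/0.00833333 → 1, 0.02275/0.00416667 → 5; chars 15.

KK85mb15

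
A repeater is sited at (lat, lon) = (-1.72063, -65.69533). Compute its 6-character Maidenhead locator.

FI78dg

Offset from 180°W / 90°S: lon 114.3047°, lat 88.2794°.
Field (20°×10°, letters A–R): 114.3047/20 → 5 → F, 88.2794/10 → 8 → I; chars FI.
Square (2°×1°, digits 0–9): 14.3047/2 → 7, 8.2794/1 → 8; chars 78.
Subsquare (5′×2.5′, letters a–x): 0.3047/0.0833333 → 3 → d, 0.2794/0.0416667 → 6 → g; chars dg.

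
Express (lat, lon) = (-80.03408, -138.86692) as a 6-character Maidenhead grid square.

Offset from 180°W / 90°S: lon 41.1331°, lat 9.9659°.
Field: 41.1331/20 → 2 → C, 9.9659/10 → 0 → A; chars CA.
Square: 1.1331/2 → 0, 9.9659/1 → 9; chars 09.
Subsquare: 1.1331/0.0833333 → 13 → n, 0.9659/0.0416667 → 23 → x; chars nx.

CA09nx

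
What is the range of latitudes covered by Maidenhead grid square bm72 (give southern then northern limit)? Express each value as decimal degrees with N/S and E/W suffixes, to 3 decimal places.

32.000° N, 33.000° N

Field B=1, M=12: +1·20° lon, +12·10° lat → SW at lon -160°, lat 30°.
Square 7, 2: +7·2° lon, +2·1° lat → SW at lon -146°, lat 32°.
Cell spans 2° lon × 1° lat.
south 32.000° N, north 33.000° N.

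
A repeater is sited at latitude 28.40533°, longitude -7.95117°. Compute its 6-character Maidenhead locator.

IL68aj

Shift to the Maidenhead origin (180°W, 90°S): lon 172.0488, lat 118.4053.
Field: lon ⌊172.0488/20⌋ = 8 → I; lat ⌊118.4053/10⌋ = 11 → L.
Square: lon ⌊12.0488/2⌋ = 6; lat ⌊8.4053/1⌋ = 8.
Subsquare: lon ⌊0.0488/0.0833333⌋ = 0 → a; lat ⌊0.4053/0.0416667⌋ = 9 → j.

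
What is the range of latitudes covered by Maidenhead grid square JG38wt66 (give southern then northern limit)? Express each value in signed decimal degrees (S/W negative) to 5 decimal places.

Field J=9, G=6: +9·20° lon, +6·10° lat → SW at lon 0°, lat -30°.
Square 3, 8: +3·2° lon, +8·1° lat → SW at lon 6°, lat -22°.
Subsquare w=22, t=19: +22·0.0833333° lon, +19·0.0416667° lat → SW at lon 7.83333°, lat -21.2083°.
Extended square 6, 6: +6·0.00833333° lon, +6·0.00416667° lat → SW at lon 7.88333°, lat -21.1833°.
Cell spans 0.00833333° lon × 0.00416667° lat.
south -21.18333, north -21.17917.

-21.18333, -21.17917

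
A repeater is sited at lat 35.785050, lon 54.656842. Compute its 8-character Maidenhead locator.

Offset from 180°W / 90°S: lon 234.65684°, lat 125.78505°.
Field (20°×10°, letters A–R): lon ⌊234.65684/20⌋ = 11 → L; lat ⌊125.78505/10⌋ = 12 → M.
Square (2°×1°, digits 0–9): lon ⌊14.65684/2⌋ = 7; lat ⌊5.78505/1⌋ = 5.
Subsquare (5′×2.5′, letters a–x): lon ⌊0.65684/0.0833333⌋ = 7 → h; lat ⌊0.78505/0.0416667⌋ = 18 → s.
Extended square (30″×15″, digits 0–9): lon ⌊0.07351/0.00833333⌋ = 8; lat ⌊0.03505/0.00416667⌋ = 8.

LM75hs88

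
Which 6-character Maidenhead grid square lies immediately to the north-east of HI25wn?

HI25xo

Longitude subsquare w = 22; +1 → 23 = x.
Latitude subsquare n = 13; +1 → 14 = o.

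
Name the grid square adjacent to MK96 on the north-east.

Longitude square 9; +1 → 10, wraps to 0, carry into field.
Longitude field M = 12; +1 → 13 = N.
Latitude square 6; +1 → 7.

NK07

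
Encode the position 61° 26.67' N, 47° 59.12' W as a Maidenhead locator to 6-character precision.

Add 180° to longitude and 90° to latitude: 132.0147, 151.4445.
Field (20°×10°, letters A–R): 132.0147/20 → 6 → G, 151.4445/10 → 15 → P; chars GP.
Square (2°×1°, digits 0–9): 12.0147/2 → 6, 1.4445/1 → 1; chars 61.
Subsquare (5′×2.5′, letters a–x): 0.0147/0.0833333 → 0 → a, 0.4445/0.0416667 → 10 → k; chars ak.

GP61ak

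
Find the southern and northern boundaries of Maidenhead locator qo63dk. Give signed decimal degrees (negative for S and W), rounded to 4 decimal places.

53.4167, 53.4583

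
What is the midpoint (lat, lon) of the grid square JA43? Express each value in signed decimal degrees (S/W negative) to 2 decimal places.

-86.50, 9.00

Field J=9, A=0: +9·20° lon, +0·10° lat → SW at lon 0°, lat -90°.
Square 4, 3: +4·2° lon, +3·1° lat → SW at lon 8°, lat -87°.
Cell spans 2° lon × 1° lat. Centre is SW corner plus half of each.
latitude -86.50, longitude 9.00.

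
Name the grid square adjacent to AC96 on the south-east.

Longitude square 9; +1 → 10, wraps to 0, carry into field.
Longitude field A = 0; +1 → 1 = B.
Latitude square 6; −1 → 5.

BC05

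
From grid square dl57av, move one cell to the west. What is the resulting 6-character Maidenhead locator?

DL47xv

Longitude subsquare a = 0; −1 → -1, wraps to 23 = x, carry into square.
Longitude square 5; −1 → 4.
The latitude characters are unchanged.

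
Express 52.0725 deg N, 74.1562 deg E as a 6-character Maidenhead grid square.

MO72bb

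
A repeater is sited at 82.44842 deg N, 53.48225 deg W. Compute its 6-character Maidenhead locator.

Offset from 180°W / 90°S: lon 126.5178°, lat 172.4484°.
Field: 126.5178/20 → 6 → G, 172.4484/10 → 17 → R; chars GR.
Square: 6.5178/2 → 3, 2.4484/1 → 2; chars 32.
Subsquare: 0.5178/0.0833333 → 6 → g, 0.4484/0.0416667 → 10 → k; chars gk.

GR32gk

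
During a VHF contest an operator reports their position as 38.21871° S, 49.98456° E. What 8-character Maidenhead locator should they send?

LF41xs87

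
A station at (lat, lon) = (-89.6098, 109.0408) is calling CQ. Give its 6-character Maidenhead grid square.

Offset from 180°W / 90°S: lon 289.0408°, lat 0.3902°.
Field: 289.0408/20 → 14 → O, 0.3902/10 → 0 → A; chars OA.
Square: 9.0408/2 → 4, 0.3902/1 → 0; chars 40.
Subsquare: 1.0408/0.0833333 → 12 → m, 0.3902/0.0416667 → 9 → j; chars mj.

OA40mj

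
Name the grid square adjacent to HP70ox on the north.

HP71oa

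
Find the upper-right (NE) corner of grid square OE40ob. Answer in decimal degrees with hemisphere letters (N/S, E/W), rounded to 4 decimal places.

49.9167° S, 109.2500° E

Field O=14, E=4: +14·20° lon, +4·10° lat → SW at lon 100°, lat -50°.
Square 4, 0: +4·2° lon, +0·1° lat → SW at lon 108°, lat -50°.
Subsquare o=14, b=1: +14·0.0833333° lon, +1·0.0416667° lat → SW at lon 109.167°, lat -49.9583°.
Cell spans 0.0833333° lon × 0.0416667° lat. NE corner is SW corner plus one full cell.
latitude 49.9167° S, longitude 109.2500° E.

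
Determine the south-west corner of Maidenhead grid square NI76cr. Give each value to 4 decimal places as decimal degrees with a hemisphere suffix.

3.2917° S, 94.1667° E

Field N=13, I=8: +13·20° lon, +8·10° lat → SW at lon 80°, lat -10°.
Square 7, 6: +7·2° lon, +6·1° lat → SW at lon 94°, lat -4°.
Subsquare c=2, r=17: +2·0.0833333° lon, +17·0.0416667° lat → SW at lon 94.1667°, lat -3.29167°.
latitude 3.2917° S, longitude 94.1667° E.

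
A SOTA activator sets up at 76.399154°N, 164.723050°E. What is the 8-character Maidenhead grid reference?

RQ26ij65

Offset from 180°W / 90°S: lon 344.72305°, lat 166.39915°.
Field: 344.72305/20 → 17 → R, 166.39915/10 → 16 → Q; chars RQ.
Square: 4.72305/2 → 2, 6.39915/1 → 6; chars 26.
Subsquare: 0.72305/0.0833333 → 8 → i, 0.39915/0.0416667 → 9 → j; chars ij.
Extended square: 0.05638/0.00833333 → 6, 0.02415/0.00416667 → 5; chars 65.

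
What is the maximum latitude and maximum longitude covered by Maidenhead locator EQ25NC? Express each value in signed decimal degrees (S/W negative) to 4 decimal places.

75.1250, -94.8333

Field E=4, Q=16: +4·20° lon, +16·10° lat → SW at lon -100°, lat 70°.
Square 2, 5: +2·2° lon, +5·1° lat → SW at lon -96°, lat 75°.
Subsquare n=13, c=2: +13·0.0833333° lon, +2·0.0416667° lat → SW at lon -94.9167°, lat 75.0833°.
Cell spans 0.0833333° lon × 0.0416667° lat. NE corner is SW corner plus one full cell.
latitude 75.1250, longitude -94.8333.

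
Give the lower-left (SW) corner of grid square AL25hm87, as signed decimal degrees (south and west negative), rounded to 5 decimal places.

25.52917, -175.35000

Field A=0, L=11: +0·20° lon, +11·10° lat → SW at lon -180°, lat 20°.
Square 2, 5: +2·2° lon, +5·1° lat → SW at lon -176°, lat 25°.
Subsquare h=7, m=12: +7·0.0833333° lon, +12·0.0416667° lat → SW at lon -175.417°, lat 25.5°.
Extended square 8, 7: +8·0.00833333° lon, +7·0.00416667° lat → SW at lon -175.35°, lat 25.5292°.
latitude 25.52917, longitude -175.35000.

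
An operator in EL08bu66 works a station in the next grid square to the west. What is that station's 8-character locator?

Longitude extended square 6; −1 → 5.
The latitude characters are unchanged.

EL08bu56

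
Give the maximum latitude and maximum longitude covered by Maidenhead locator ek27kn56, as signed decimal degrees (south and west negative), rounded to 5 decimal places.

17.57083, -95.11667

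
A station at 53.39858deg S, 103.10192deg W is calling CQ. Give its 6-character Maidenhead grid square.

Add 180° to longitude and 90° to latitude: 76.8981, 36.6014.
Field (20°×10°, letters A–R): 76.8981/20 → 3 → D, 36.6014/10 → 3 → D; chars DD.
Square (2°×1°, digits 0–9): 16.8981/2 → 8, 6.6014/1 → 6; chars 86.
Subsquare (5′×2.5′, letters a–x): 0.8981/0.0833333 → 10 → k, 0.6014/0.0416667 → 14 → o; chars ko.

DD86ko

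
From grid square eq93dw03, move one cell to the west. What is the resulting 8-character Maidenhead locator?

Longitude extended square 0; −1 → -1, wraps to 9, carry into subsquare.
Longitude subsquare d = 3; −1 → 2 = c.
The latitude characters are unchanged.

EQ93cw93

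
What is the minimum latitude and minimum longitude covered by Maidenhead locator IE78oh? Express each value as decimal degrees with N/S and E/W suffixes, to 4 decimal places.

41.7083° S, 4.8333° W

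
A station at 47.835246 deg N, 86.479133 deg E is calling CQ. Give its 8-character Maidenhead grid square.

Shift to the Maidenhead origin (180°W, 90°S): lon 266.47913, lat 137.83525.
Field (20°×10°, letters A–R): 266.47913/20 → 13 → N, 137.83525/10 → 13 → N; chars NN.
Square (2°×1°, digits 0–9): 6.47913/2 → 3, 7.83525/1 → 7; chars 37.
Subsquare (5′×2.5′, letters a–x): 0.47913/0.0833333 → 5 → f, 0.83525/0.0416667 → 20 → u; chars fu.
Extended square (30″×15″, digits 0–9): 0.06247/0.00833333 → 7, 0.00191/0.00416667 → 0; chars 70.

NN37fu70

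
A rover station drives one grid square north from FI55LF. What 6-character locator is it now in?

FI55lg

Latitude subsquare f = 5; +1 → 6 = g.
The longitude characters are unchanged.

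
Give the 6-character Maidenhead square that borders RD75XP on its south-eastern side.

Longitude subsquare x = 23; +1 → 24, wraps to 0 = a, carry into square.
Longitude square 7; +1 → 8.
Latitude subsquare p = 15; −1 → 14 = o.

RD85ao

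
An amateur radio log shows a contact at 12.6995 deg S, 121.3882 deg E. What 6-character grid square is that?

Add 180° to longitude and 90° to latitude: 301.3882, 77.3005.
Field (20°×10°, letters A–R): lon ⌊301.3882/20⌋ = 15 → P; lat ⌊77.3005/10⌋ = 7 → H.
Square (2°×1°, digits 0–9): lon ⌊1.3882/2⌋ = 0; lat ⌊7.3005/1⌋ = 7.
Subsquare (5′×2.5′, letters a–x): lon ⌊1.3882/0.0833333⌋ = 16 → q; lat ⌊0.3005/0.0416667⌋ = 7 → h.

PH07qh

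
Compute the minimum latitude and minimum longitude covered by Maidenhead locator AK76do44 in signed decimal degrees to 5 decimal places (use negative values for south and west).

Field A=0, K=10: +0·20° lon, +10·10° lat → SW at lon -180°, lat 10°.
Square 7, 6: +7·2° lon, +6·1° lat → SW at lon -166°, lat 16°.
Subsquare d=3, o=14: +3·0.0833333° lon, +14·0.0416667° lat → SW at lon -165.75°, lat 16.5833°.
Extended square 4, 4: +4·0.00833333° lon, +4·0.00416667° lat → SW at lon -165.717°, lat 16.6°.
latitude 16.60000, longitude -165.71667.

16.60000, -165.71667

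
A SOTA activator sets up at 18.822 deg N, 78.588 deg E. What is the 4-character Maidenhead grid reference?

MK98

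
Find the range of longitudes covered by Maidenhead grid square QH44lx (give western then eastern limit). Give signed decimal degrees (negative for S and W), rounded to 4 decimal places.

148.9167, 149.0000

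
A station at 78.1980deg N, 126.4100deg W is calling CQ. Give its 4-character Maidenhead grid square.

Add 180° to longitude and 90° to latitude: 53.59, 168.20.
Field: lon ⌊53.59/20⌋ = 2 → C; lat ⌊168.20/10⌋ = 16 → Q.
Square: lon ⌊13.59/2⌋ = 6; lat ⌊8.20/1⌋ = 8.

CQ68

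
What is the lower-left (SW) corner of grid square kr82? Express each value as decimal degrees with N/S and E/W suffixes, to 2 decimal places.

Field K=10, R=17: +10·20° lon, +17·10° lat → SW at lon 20°, lat 80°.
Square 8, 2: +8·2° lon, +2·1° lat → SW at lon 36°, lat 82°.
latitude 82.00° N, longitude 36.00° E.

82.00° N, 36.00° E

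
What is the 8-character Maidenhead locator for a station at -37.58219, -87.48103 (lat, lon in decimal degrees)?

EF62gk20

Offset from 180°W / 90°S: lon 92.51897°, lat 52.41781°.
Field: lon ⌊92.51897/20⌋ = 4 → E; lat ⌊52.41781/10⌋ = 5 → F.
Square: lon ⌊12.51897/2⌋ = 6; lat ⌊2.41781/1⌋ = 2.
Subsquare: lon ⌊0.51897/0.0833333⌋ = 6 → g; lat ⌊0.41781/0.0416667⌋ = 10 → k.
Extended square: lon ⌊0.01897/0.00833333⌋ = 2; lat ⌊0.00114/0.00416667⌋ = 0.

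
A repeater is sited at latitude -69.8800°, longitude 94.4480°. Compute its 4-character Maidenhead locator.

Offset from 180°W / 90°S: lon 274.45°, lat 20.12°.
Field: 274.45/20 → 13 → N, 20.12/10 → 2 → C; chars NC.
Square: 14.45/2 → 7, 0.12/1 → 0; chars 70.

NC70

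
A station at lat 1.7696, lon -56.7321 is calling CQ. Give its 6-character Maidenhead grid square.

GJ11ps

Offset from 180°W / 90°S: lon 123.2679°, lat 91.7696°.
Field: lon ⌊123.2679/20⌋ = 6 → G; lat ⌊91.7696/10⌋ = 9 → J.
Square: lon ⌊3.2679/2⌋ = 1; lat ⌊1.7696/1⌋ = 1.
Subsquare: lon ⌊1.2679/0.0833333⌋ = 15 → p; lat ⌊0.7696/0.0416667⌋ = 18 → s.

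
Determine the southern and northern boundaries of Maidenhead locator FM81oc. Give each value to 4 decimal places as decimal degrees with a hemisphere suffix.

31.0833° N, 31.1250° N

Field F=5, M=12: +5·20° lon, +12·10° lat → SW at lon -80°, lat 30°.
Square 8, 1: +8·2° lon, +1·1° lat → SW at lon -64°, lat 31°.
Subsquare o=14, c=2: +14·0.0833333° lon, +2·0.0416667° lat → SW at lon -62.8333°, lat 31.0833°.
Cell spans 0.0833333° lon × 0.0416667° lat.
south 31.0833° N, north 31.1250° N.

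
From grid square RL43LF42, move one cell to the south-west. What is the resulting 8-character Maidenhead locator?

RL43lf31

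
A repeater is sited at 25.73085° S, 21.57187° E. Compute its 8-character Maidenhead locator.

KG04sg84

Add 180° to longitude and 90° to latitude: 201.57187, 64.26915.
Field: 201.57187/20 → 10 → K, 64.26915/10 → 6 → G; chars KG.
Square: 1.57187/2 → 0, 4.26915/1 → 4; chars 04.
Subsquare: 1.57187/0.0833333 → 18 → s, 0.26915/0.0416667 → 6 → g; chars sg.
Extended square: 0.07187/0.00833333 → 8, 0.01915/0.00416667 → 4; chars 84.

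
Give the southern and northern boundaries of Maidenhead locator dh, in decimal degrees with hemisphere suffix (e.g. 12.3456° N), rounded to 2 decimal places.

20.00° S, 10.00° S

Field D=3, H=7: +3·20° lon, +7·10° lat → SW at lon -120°, lat -20°.
Cell spans 20° lon × 10° lat.
south 20.00° S, north 10.00° S.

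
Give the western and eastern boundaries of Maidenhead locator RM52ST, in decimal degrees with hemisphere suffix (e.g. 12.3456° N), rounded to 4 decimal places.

171.5000° E, 171.5833° E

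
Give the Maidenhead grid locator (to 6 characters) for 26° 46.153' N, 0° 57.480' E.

Add 180° to longitude and 90° to latitude: 180.9580, 116.7692.
Field: 180.9580/20 → 9 → J, 116.7692/10 → 11 → L; chars JL.
Square: 0.9580/2 → 0, 6.7692/1 → 6; chars 06.
Subsquare: 0.9580/0.0833333 → 11 → l, 0.7692/0.0416667 → 18 → s; chars ls.

JL06ls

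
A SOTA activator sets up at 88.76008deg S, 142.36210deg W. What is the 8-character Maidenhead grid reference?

Shift to the Maidenhead origin (180°W, 90°S): lon 37.63790, lat 1.23992.
Field (20°×10°, letters A–R): lon ⌊37.63790/20⌋ = 1 → B; lat ⌊1.23992/10⌋ = 0 → A.
Square (2°×1°, digits 0–9): lon ⌊17.63790/2⌋ = 8; lat ⌊1.23992/1⌋ = 1.
Subsquare (5′×2.5′, letters a–x): lon ⌊1.63790/0.0833333⌋ = 19 → t; lat ⌊0.23992/0.0416667⌋ = 5 → f.
Extended square (30″×15″, digits 0–9): lon ⌊0.05457/0.00833333⌋ = 6; lat ⌊0.03159/0.00416667⌋ = 7.

BA81tf67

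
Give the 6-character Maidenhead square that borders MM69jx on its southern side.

Latitude subsquare x = 23; −1 → 22 = w.
The longitude characters are unchanged.

MM69jw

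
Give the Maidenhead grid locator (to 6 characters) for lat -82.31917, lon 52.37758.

Shift to the Maidenhead origin (180°W, 90°S): lon 232.3776, lat 7.6808.
Field: 232.3776/20 → 11 → L, 7.6808/10 → 0 → A; chars LA.
Square: 12.3776/2 → 6, 7.6808/1 → 7; chars 67.
Subsquare: 0.3776/0.0833333 → 4 → e, 0.6808/0.0416667 → 16 → q; chars eq.

LA67eq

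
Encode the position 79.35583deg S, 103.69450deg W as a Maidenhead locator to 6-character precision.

DB80dp

Add 180° to longitude and 90° to latitude: 76.3055, 10.6442.
Field (20°×10°, letters A–R): 76.3055/20 → 3 → D, 10.6442/10 → 1 → B; chars DB.
Square (2°×1°, digits 0–9): 16.3055/2 → 8, 0.6442/1 → 0; chars 80.
Subsquare (5′×2.5′, letters a–x): 0.3055/0.0833333 → 3 → d, 0.6442/0.0416667 → 15 → p; chars dp.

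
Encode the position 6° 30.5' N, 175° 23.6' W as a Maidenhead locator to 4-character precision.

AJ26

Shift to the Maidenhead origin (180°W, 90°S): lon 4.61, lat 96.51.
Field: 4.61/20 → 0 → A, 96.51/10 → 9 → J; chars AJ.
Square: 4.61/2 → 2, 6.51/1 → 6; chars 26.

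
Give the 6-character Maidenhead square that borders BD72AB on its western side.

BD62xb

Longitude subsquare a = 0; −1 → -1, wraps to 23 = x, carry into square.
Longitude square 7; −1 → 6.
The latitude characters are unchanged.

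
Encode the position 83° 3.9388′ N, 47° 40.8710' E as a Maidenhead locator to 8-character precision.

LR33ub15

Shift to the Maidenhead origin (180°W, 90°S): lon 227.68118, lat 173.06565.
Field (20°×10°, letters A–R): 227.68118/20 → 11 → L, 173.06565/10 → 17 → R; chars LR.
Square (2°×1°, digits 0–9): 7.68118/2 → 3, 3.06565/1 → 3; chars 33.
Subsquare (5′×2.5′, letters a–x): 1.68118/0.0833333 → 20 → u, 0.06565/0.0416667 → 1 → b; chars ub.
Extended square (30″×15″, digits 0–9): 0.01452/0.00833333 → 1, 0.02398/0.00416667 → 5; chars 15.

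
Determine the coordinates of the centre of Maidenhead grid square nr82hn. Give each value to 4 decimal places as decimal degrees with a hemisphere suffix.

Field N=13, R=17: +13·20° lon, +17·10° lat → SW at lon 80°, lat 80°.
Square 8, 2: +8·2° lon, +2·1° lat → SW at lon 96°, lat 82°.
Subsquare h=7, n=13: +7·0.0833333° lon, +13·0.0416667° lat → SW at lon 96.5833°, lat 82.5417°.
Cell spans 0.0833333° lon × 0.0416667° lat. Centre is SW corner plus half of each.
latitude 82.5625° N, longitude 96.6250° E.

82.5625° N, 96.6250° E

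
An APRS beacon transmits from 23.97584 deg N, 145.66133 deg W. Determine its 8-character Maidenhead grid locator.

Offset from 180°W / 90°S: lon 34.33867°, lat 113.97584°.
Field: lon ⌊34.33867/20⌋ = 1 → B; lat ⌊113.97584/10⌋ = 11 → L.
Square: lon ⌊14.33867/2⌋ = 7; lat ⌊3.97584/1⌋ = 3.
Subsquare: lon ⌊0.33867/0.0833333⌋ = 4 → e; lat ⌊0.97584/0.0416667⌋ = 23 → x.
Extended square: lon ⌊0.00534/0.00833333⌋ = 0; lat ⌊0.01751/0.00416667⌋ = 4.

BL73ex04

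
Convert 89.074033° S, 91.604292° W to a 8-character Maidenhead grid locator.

EA40ew72

Offset from 180°W / 90°S: lon 88.39571°, lat 0.92597°.
Field: 88.39571/20 → 4 → E, 0.92597/10 → 0 → A; chars EA.
Square: 8.39571/2 → 4, 0.92597/1 → 0; chars 40.
Subsquare: 0.39571/0.0833333 → 4 → e, 0.92597/0.0416667 → 22 → w; chars ew.
Extended square: 0.06237/0.00833333 → 7, 0.00930/0.00416667 → 2; chars 72.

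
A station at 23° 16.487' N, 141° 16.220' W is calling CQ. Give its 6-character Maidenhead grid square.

BL93ig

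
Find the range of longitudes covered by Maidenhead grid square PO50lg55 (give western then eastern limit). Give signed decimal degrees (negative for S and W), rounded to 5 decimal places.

Field P=15, O=14: +15·20° lon, +14·10° lat → SW at lon 120°, lat 50°.
Square 5, 0: +5·2° lon, +0·1° lat → SW at lon 130°, lat 50°.
Subsquare l=11, g=6: +11·0.0833333° lon, +6·0.0416667° lat → SW at lon 130.917°, lat 50.25°.
Extended square 5, 5: +5·0.00833333° lon, +5·0.00416667° lat → SW at lon 130.958°, lat 50.2708°.
Cell spans 0.00833333° lon × 0.00416667° lat.
west 130.95833, east 130.96667.

130.95833, 130.96667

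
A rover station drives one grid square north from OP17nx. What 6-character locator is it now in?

OP18na

Latitude subsquare x = 23; +1 → 24, wraps to 0 = a, carry into square.
Latitude square 7; +1 → 8.
The longitude characters are unchanged.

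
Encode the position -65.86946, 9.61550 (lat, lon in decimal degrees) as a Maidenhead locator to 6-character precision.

JC44td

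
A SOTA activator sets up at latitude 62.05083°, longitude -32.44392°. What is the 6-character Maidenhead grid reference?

Offset from 180°W / 90°S: lon 147.5561°, lat 152.0508°.
Field: 147.5561/20 → 7 → H, 152.0508/10 → 15 → P; chars HP.
Square: 7.5561/2 → 3, 2.0508/1 → 2; chars 32.
Subsquare: 1.5561/0.0833333 → 18 → s, 0.0508/0.0416667 → 1 → b; chars sb.

HP32sb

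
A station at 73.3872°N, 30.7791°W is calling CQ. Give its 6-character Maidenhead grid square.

Add 180° to longitude and 90° to latitude: 149.2209, 163.3872.
Field: lon ⌊149.2209/20⌋ = 7 → H; lat ⌊163.3872/10⌋ = 16 → Q.
Square: lon ⌊9.2209/2⌋ = 4; lat ⌊3.3872/1⌋ = 3.
Subsquare: lon ⌊1.2209/0.0833333⌋ = 14 → o; lat ⌊0.3872/0.0416667⌋ = 9 → j.

HQ43oj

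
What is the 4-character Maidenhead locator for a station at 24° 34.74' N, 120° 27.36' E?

PL04

Shift to the Maidenhead origin (180°W, 90°S): lon 300.46, lat 114.58.
Field (20°×10°, letters A–R): lon ⌊300.46/20⌋ = 15 → P; lat ⌊114.58/10⌋ = 11 → L.
Square (2°×1°, digits 0–9): lon ⌊0.46/2⌋ = 0; lat ⌊4.58/1⌋ = 4.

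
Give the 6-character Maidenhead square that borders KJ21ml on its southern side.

Latitude subsquare l = 11; −1 → 10 = k.
The longitude characters are unchanged.

KJ21mk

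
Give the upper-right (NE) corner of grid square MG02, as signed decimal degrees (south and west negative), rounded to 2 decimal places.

Field M=12, G=6: +12·20° lon, +6·10° lat → SW at lon 60°, lat -30°.
Square 0, 2: +0·2° lon, +2·1° lat → SW at lon 60°, lat -28°.
Cell spans 2° lon × 1° lat. NE corner is SW corner plus one full cell.
latitude -27.00, longitude 62.00.

-27.00, 62.00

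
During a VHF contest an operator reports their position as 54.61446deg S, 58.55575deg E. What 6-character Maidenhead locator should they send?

LD95gj

Shift to the Maidenhead origin (180°W, 90°S): lon 238.5557, lat 35.3855.
Field (20°×10°, letters A–R): 238.5557/20 → 11 → L, 35.3855/10 → 3 → D; chars LD.
Square (2°×1°, digits 0–9): 18.5557/2 → 9, 5.3855/1 → 5; chars 95.
Subsquare (5′×2.5′, letters a–x): 0.5557/0.0833333 → 6 → g, 0.3855/0.0416667 → 9 → j; chars gj.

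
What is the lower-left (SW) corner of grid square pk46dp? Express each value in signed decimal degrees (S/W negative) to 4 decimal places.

16.6250, 128.2500

Field P=15, K=10: +15·20° lon, +10·10° lat → SW at lon 120°, lat 10°.
Square 4, 6: +4·2° lon, +6·1° lat → SW at lon 128°, lat 16°.
Subsquare d=3, p=15: +3·0.0833333° lon, +15·0.0416667° lat → SW at lon 128.25°, lat 16.625°.
latitude 16.6250, longitude 128.2500.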